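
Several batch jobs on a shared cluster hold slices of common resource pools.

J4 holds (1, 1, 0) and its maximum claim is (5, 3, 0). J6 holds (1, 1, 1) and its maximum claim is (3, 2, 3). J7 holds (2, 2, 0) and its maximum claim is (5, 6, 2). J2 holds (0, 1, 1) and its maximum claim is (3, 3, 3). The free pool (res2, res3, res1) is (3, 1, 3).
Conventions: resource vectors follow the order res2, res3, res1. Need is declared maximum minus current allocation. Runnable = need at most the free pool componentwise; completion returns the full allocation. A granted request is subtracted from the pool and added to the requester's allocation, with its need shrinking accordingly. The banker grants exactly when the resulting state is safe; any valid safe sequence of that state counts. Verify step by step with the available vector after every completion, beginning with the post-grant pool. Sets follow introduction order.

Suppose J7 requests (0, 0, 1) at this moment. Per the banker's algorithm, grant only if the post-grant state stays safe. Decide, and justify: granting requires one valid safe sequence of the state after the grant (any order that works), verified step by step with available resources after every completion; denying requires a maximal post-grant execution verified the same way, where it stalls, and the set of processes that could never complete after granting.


GRANT: granting preserves safety; a valid post-grant sequence is J6, J2, J4, J7.
Key observation: the transfer keeps a workable pool ((3, 1, 2)); J6 starts the safe sequence.
Step-by-step check of the post-grant state:
  pool = (3, 1, 2)
  J6: need (2, 1, 2) fits (3, 1, 2); releases (1, 1, 1), pool now (4, 2, 3)
  J2: need (3, 2, 2) fits (4, 2, 3); releases (0, 1, 1), pool now (4, 3, 4)
  J4: need (4, 2, 0) fits (4, 3, 4); releases (1, 1, 0), pool now (5, 4, 4)
  J7: need (3, 4, 1) fits (5, 4, 4); releases (2, 2, 1), pool now (7, 6, 5)


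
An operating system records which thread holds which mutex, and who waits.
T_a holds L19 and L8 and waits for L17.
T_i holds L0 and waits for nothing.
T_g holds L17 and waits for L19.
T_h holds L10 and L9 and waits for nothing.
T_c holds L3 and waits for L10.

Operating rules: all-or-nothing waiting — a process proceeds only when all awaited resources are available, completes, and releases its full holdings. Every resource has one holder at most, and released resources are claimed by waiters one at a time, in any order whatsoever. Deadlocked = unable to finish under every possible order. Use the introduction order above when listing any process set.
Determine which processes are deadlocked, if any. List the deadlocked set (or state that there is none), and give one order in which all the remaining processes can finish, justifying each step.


The deadlocked set is T_a and T_g.
Key observation: the wait chain closes on itself along T_a -> T_g -> T_a; no other process is dragged down with it.
One completion order for the rest: T_h, T_i, T_c.
Walking it through:
  T_h: no waits; runs immediately, freeing L10 and L9
  T_i: no waits; runs immediately, freeing L0
  run T_c (all its waits — L10 — are resolved); releases L3


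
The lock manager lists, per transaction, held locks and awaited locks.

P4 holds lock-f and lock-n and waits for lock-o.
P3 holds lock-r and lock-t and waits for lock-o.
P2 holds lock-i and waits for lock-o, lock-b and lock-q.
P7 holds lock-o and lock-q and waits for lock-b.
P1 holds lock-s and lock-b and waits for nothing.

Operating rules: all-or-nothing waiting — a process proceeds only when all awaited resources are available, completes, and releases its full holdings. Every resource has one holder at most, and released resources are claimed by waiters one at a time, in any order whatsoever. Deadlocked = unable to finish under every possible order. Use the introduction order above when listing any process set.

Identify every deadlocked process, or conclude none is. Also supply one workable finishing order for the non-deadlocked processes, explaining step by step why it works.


No process is deadlocked.
Key observation: the wait relation is loop-free; peeling off processes with no waits unwinds the whole state.
The rest can finish in the order P1, P7, P2, P4, P3.
Check, step by step:
  run P1 (it waits on nothing); releases lock-s and lock-b
  P7 waits on lock-b — all released -> runs and releases lock-o and lock-q
  P2 waits on lock-o, lock-b and lock-q — all released -> runs and releases lock-i
  P4 waits on lock-o — all released -> runs and releases lock-f and lock-n
  P3 waits on lock-o — all released -> runs and releases lock-r and lock-t


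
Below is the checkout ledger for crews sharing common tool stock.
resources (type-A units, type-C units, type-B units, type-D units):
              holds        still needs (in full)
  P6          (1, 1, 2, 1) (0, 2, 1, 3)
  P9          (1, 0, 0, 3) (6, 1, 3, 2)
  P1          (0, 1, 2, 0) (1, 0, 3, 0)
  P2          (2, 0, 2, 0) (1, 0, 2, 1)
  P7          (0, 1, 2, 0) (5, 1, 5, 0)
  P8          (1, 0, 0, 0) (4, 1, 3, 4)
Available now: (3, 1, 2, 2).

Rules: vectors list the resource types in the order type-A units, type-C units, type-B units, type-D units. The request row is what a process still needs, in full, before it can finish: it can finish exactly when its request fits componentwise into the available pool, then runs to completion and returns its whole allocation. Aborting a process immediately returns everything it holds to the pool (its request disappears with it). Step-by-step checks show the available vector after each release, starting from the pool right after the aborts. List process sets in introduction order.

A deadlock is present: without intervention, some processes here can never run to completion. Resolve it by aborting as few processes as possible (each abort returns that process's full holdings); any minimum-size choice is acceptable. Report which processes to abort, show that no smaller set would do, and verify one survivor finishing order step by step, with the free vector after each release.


The answer: abort P8.
Key observation: P9 could never have finished before the abort; with (1, 0, 0, 0) returned by P8, it fits at step 2.
No smaller set exists: with zero aborts the deadlock remains.
The survivors complete as P2, P9, P1, P6, P7. Step-by-step check (starting from the post-abort pool):
  pool = (4, 1, 2, 2)
  run P2 (needs (1, 0, 2, 1), free (4, 1, 2, 2)); after release of (2, 0, 2, 0) the pool is (6, 1, 4, 2)
  run P9 (needs (6, 1, 3, 2), free (6, 1, 4, 2)); after release of (1, 0, 0, 3) the pool is (7, 1, 4, 5)
  run P1 (needs (1, 0, 3, 0), free (7, 1, 4, 5)); after release of (0, 1, 2, 0) the pool is (7, 2, 6, 5)
  run P6 (needs (0, 2, 1, 3), free (7, 2, 6, 5)); after release of (1, 1, 2, 1) the pool is (8, 3, 8, 6)
  run P7 (needs (5, 1, 5, 0), free (8, 3, 8, 6)); after release of (0, 1, 2, 0) the pool is (8, 4, 10, 6)


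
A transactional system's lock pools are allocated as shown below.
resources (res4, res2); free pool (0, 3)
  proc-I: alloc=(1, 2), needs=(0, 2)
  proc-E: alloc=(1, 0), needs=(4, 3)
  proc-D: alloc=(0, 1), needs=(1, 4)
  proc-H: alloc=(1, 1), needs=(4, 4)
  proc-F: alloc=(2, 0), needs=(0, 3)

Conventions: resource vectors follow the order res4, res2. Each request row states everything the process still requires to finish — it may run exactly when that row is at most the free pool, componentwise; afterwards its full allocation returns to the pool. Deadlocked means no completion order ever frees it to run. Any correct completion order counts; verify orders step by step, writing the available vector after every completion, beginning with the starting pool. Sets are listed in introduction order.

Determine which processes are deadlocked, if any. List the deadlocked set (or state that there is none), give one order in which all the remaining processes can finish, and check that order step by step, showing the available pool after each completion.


The deadlocked set is proc-E and proc-H.
Key observation: after proc-I, proc-D, proc-F complete, (3, 6) is the best the pool ever gets, yet each leftover process wants more res4.
The rest can finish in the order proc-I, proc-D, proc-F. Check, step by step:
  pool = (0, 3)
  proc-I needs (0, 2) <= (0, 3) -> finishes; pool += (1, 2) = (1, 5)
  proc-D needs (1, 4) <= (1, 5) -> finishes; pool += (0, 1) = (1, 6)
  proc-F needs (0, 3) <= (1, 6) -> finishes; pool += (2, 0) = (3, 6)
The stuck group stays short no matter what:
  proc-E still needs (4, 3) but only (3, 6) is free — short on res4
  proc-H still needs (4, 4) but only (3, 6) is free — short on res4


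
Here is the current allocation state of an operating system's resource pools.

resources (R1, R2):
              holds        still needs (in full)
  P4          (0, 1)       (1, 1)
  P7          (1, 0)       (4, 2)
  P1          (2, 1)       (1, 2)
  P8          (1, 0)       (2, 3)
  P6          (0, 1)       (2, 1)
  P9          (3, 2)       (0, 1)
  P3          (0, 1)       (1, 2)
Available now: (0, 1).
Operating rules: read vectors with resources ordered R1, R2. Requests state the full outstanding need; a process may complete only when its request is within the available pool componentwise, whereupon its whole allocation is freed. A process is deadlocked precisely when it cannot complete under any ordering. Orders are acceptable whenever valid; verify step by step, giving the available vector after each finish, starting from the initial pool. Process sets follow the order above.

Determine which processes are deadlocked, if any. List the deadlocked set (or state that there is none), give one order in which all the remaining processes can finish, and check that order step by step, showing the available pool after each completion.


Nothing here is deadlocked.
Key observation: the pool covers P9 at once, and every later process fits after earlier releases.
A valid finishing order for the others: P9, P8, P4, P6, P3, P7, P1. Verifying each step:
  pool = (0, 1)
  P9: need (0, 1) fits (0, 1); releases (3, 2), pool now (3, 3)
  P8: need (2, 3) fits (3, 3); releases (1, 0), pool now (4, 3)
  P4: need (1, 1) fits (4, 3); releases (0, 1), pool now (4, 4)
  P6: need (2, 1) fits (4, 4); releases (0, 1), pool now (4, 5)
  P3: need (1, 2) fits (4, 5); releases (0, 1), pool now (4, 6)
  P7: need (4, 2) fits (4, 6); releases (1, 0), pool now (5, 6)
  P1: need (1, 2) fits (5, 6); releases (2, 1), pool now (7, 7)


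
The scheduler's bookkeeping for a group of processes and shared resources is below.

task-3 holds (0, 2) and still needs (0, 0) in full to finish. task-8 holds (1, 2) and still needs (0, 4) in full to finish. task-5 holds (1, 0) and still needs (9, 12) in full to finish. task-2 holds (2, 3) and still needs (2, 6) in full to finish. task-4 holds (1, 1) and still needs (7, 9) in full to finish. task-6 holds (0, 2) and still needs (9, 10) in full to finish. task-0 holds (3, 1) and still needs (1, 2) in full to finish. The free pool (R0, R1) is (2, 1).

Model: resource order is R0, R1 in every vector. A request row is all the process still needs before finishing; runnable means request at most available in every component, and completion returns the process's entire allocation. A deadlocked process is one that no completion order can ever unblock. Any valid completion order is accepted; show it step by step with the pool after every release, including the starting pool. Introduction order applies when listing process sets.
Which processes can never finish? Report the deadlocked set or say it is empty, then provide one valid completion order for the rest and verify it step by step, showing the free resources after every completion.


No process is deadlocked.
Key observation: there is always a runnable process — task-3 first — so the state unwinds completely.
One completion order for the rest: task-3, task-0, task-8, task-2, task-4, task-6, task-5. Step-by-step check:
  pool = (2, 1)
  task-3 needs (0, 0) <= (2, 1) -> finishes; pool += (0, 2) = (2, 3)
  task-0 needs (1, 2) <= (2, 3) -> finishes; pool += (3, 1) = (5, 4)
  task-8 needs (0, 4) <= (5, 4) -> finishes; pool += (1, 2) = (6, 6)
  task-2 needs (2, 6) <= (6, 6) -> finishes; pool += (2, 3) = (8, 9)
  task-4 needs (7, 9) <= (8, 9) -> finishes; pool += (1, 1) = (9, 10)
  task-6 needs (9, 10) <= (9, 10) -> finishes; pool += (0, 2) = (9, 12)
  task-5 needs (9, 12) <= (9, 12) -> finishes; pool += (1, 0) = (10, 12)


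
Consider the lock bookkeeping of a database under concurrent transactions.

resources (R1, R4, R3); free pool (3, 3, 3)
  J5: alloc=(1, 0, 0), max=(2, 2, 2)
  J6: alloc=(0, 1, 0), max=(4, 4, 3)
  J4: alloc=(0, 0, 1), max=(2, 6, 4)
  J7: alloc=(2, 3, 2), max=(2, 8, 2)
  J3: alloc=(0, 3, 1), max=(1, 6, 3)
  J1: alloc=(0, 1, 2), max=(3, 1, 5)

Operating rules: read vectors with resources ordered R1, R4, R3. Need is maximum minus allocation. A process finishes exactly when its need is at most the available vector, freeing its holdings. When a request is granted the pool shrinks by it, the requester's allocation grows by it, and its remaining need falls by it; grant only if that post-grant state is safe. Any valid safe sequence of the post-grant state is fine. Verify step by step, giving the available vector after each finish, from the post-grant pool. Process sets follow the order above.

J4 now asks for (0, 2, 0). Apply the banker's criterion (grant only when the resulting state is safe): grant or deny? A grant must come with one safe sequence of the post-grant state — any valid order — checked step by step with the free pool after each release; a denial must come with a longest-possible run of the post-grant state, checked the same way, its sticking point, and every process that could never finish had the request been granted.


DENY: after the grant no complete ordering would exist.
Key observation: R4 is the bottleneck — with J1, J5 done the pool holds (4, 2, 5), short of every remaining need.
On the post-grant state, J1, J5 is a maximal run — nothing extends it. Step-by-step check:
  pool = (3, 1, 3)
  J1 needs (3, 0, 3) <= (3, 1, 3) -> finishes; pool += (0, 1, 2) = (3, 2, 5)
  J5 needs (1, 2, 2) <= (3, 2, 5) -> finishes; pool += (1, 0, 0) = (4, 2, 5)
  J6 still needs (4, 3, 3) but only (4, 2, 5) is free — short on R4
  J4 still needs (2, 4, 3) but only (4, 2, 5) is free — short on R4
  J7 still needs (0, 5, 0) but only (4, 2, 5) is free — short on R4
  J3 still needs (1, 3, 2) but only (4, 2, 5) is free — short on R4
Processes that could never finish after the grant: J6, J4, J7 and J3.


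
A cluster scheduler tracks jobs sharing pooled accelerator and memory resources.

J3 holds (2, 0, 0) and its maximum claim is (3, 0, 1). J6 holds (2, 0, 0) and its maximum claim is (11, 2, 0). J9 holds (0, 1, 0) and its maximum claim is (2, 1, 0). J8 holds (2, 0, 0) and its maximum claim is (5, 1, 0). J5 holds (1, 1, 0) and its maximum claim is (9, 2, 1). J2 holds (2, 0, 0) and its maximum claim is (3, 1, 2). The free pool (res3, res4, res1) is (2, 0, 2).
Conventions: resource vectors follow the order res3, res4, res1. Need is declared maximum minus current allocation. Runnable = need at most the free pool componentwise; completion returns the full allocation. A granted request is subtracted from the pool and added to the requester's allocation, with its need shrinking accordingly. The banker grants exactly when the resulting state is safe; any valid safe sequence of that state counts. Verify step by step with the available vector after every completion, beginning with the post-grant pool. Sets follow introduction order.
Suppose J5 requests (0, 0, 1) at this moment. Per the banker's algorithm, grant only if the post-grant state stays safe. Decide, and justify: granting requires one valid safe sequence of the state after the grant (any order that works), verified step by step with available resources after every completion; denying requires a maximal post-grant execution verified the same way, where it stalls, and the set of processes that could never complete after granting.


DENY. Granting would leave the state unsafe.
Key observation: after J9, J3, J8 the pool peaks at (6, 1, 1), and each blocked process is short somewhere: J6 on res3, res4; J5 on res3; J2 on res1.
On the post-grant state, J9, J3, J8 is a maximal run — nothing extends it. Verifying each step:
  pool = (2, 0, 1)
  run J9 (needs (2, 0, 0), free (2, 0, 1)); after release of (0, 1, 0) the pool is (2, 1, 1)
  run J3 (needs (1, 0, 1), free (2, 1, 1)); after release of (2, 0, 0) the pool is (4, 1, 1)
  run J8 (needs (3, 1, 0), free (4, 1, 1)); after release of (2, 0, 0) the pool is (6, 1, 1)
  blocked: J6 wants (9, 2, 0), pool (6, 1, 1) — not enough res3 and res4
  blocked: J5 wants (8, 1, 0), pool (6, 1, 1) — not enough res3
  blocked: J2 wants (1, 1, 2), pool (6, 1, 1) — not enough res1
Processes that could never finish after the grant: J6, J5 and J2.


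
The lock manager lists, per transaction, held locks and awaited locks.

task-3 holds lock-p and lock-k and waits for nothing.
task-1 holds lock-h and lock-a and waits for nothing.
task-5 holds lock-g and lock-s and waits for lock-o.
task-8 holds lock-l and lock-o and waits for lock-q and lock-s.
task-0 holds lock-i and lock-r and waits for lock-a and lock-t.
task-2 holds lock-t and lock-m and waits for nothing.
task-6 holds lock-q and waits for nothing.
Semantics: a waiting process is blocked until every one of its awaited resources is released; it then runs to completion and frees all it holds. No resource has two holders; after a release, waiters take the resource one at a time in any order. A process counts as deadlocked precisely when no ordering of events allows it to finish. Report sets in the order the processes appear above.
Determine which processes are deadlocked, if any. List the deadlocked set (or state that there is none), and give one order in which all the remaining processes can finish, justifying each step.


The deadlocked set is task-5 and task-8.
Key observation: the cycle task-5 -> task-8 -> task-5 can never break — each member waits on the next; no other process is dragged down with it.
One completion order for the rest: task-1, task-2, task-0, task-3, task-6.
Walking it through:
  task-1 waits on nothing -> runs at once and releases lock-h and lock-a
  task-2 waits on nothing -> runs at once and releases lock-t and lock-m
  task-0: everything it awaited (lock-a and lock-t) is free; runs, freeing lock-i and lock-r
  task-3 waits on nothing -> runs at once and releases lock-p and lock-k
  task-6 waits on nothing -> runs at once and releases lock-q


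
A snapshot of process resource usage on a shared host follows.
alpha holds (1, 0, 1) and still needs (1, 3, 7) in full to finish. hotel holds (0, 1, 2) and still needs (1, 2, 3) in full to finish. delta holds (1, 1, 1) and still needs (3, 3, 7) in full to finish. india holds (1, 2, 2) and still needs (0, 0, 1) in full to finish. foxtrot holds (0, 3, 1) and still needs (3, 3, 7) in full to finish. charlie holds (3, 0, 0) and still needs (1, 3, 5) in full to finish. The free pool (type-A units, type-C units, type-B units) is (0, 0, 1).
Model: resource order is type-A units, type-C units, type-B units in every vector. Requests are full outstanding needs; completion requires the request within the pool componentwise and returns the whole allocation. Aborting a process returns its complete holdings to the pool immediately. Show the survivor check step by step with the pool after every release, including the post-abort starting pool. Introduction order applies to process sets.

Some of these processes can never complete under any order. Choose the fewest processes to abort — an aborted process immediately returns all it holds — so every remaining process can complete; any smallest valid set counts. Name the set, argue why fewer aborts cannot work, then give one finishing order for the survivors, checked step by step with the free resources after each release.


Minimum abort set: delta and foxtrot.
Key observation: before aborting delta and foxtrot, alpha was permanently blocked — no order could ever run it; afterwards it completes at step 4.
No one abort is enough; case by case: alpha alone leaves delta blocked (short on type-B units); hotel alone leaves alpha blocked (short on type-B units); delta alone leaves alpha blocked (short on type-B units); india alone leaves alpha blocked (short on type-B units); foxtrot alone leaves alpha blocked (short on type-B units); charlie alone leaves alpha blocked (short on type-B units).
One survivor order: hotel, india, charlie, alpha. Walking it through (post-abort pool first):
  pool = (1, 4, 3)
  hotel: need (1, 2, 3) fits (1, 4, 3); releases (0, 1, 2), pool now (1, 5, 5)
  india: need (0, 0, 1) fits (1, 5, 5); releases (1, 2, 2), pool now (2, 7, 7)
  charlie: need (1, 3, 5) fits (2, 7, 7); releases (3, 0, 0), pool now (5, 7, 7)
  alpha: need (1, 3, 7) fits (5, 7, 7); releases (1, 0, 1), pool now (6, 7, 8)


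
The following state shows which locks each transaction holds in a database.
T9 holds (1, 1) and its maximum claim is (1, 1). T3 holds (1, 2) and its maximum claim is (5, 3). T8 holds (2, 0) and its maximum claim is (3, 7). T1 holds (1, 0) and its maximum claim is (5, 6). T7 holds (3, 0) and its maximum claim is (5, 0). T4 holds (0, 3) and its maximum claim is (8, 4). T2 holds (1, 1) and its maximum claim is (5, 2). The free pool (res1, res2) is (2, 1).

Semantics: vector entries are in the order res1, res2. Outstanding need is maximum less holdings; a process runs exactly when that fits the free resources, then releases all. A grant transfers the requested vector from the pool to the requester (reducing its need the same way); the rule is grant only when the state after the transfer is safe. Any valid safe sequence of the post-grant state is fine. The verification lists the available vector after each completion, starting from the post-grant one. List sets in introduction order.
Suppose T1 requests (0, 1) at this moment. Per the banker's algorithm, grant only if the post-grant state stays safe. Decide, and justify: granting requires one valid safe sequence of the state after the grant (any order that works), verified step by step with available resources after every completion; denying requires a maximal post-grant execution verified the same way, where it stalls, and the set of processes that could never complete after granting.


GRANT — the state after the grant stays safe, e.g. via T7, T9, T2, T3, T4, T8, T1.
Key observation: with (2, 0) left after the transfer, T7 can run at once — the state stays safe.
Check on the post-grant state, step by step:
  pool = (2, 0)
  T7 needs (2, 0) <= (2, 0) -> finishes; pool += (3, 0) = (5, 0)
  T9 needs (0, 0) <= (5, 0) -> finishes; pool += (1, 1) = (6, 1)
  T2 needs (4, 1) <= (6, 1) -> finishes; pool += (1, 1) = (7, 2)
  T3 needs (4, 1) <= (7, 2) -> finishes; pool += (1, 2) = (8, 4)
  T4 needs (8, 1) <= (8, 4) -> finishes; pool += (0, 3) = (8, 7)
  T8 needs (1, 7) <= (8, 7) -> finishes; pool += (2, 0) = (10, 7)
  T1 needs (4, 5) <= (10, 7) -> finishes; pool += (1, 1) = (11, 8)


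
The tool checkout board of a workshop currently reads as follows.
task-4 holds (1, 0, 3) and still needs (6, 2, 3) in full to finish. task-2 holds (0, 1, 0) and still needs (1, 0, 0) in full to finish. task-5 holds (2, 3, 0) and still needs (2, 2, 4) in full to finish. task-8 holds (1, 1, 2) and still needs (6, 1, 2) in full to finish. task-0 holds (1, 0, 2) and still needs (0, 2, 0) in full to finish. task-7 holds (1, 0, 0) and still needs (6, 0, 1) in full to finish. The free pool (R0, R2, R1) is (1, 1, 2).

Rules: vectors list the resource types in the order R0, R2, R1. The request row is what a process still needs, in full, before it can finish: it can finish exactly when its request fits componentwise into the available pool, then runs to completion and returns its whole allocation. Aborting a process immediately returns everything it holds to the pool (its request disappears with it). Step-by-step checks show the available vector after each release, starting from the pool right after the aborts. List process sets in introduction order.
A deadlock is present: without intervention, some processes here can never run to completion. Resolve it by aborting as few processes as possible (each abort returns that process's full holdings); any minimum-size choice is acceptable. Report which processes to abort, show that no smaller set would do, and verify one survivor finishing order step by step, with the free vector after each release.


Abort task-8 and task-7.
Key observation: the deadlocked task-4 becomes finishable only because task-8 and task-7 released (2, 1, 2); it completes at step 4 below.
No one abort is enough; case by case: task-4 alone leaves task-8 blocked (short on R0); task-2 alone leaves task-4 blocked (short on R0); task-5 alone leaves task-4 blocked (short on R0); task-8 alone leaves task-4 blocked (short on R0); task-0 alone leaves task-4 blocked (short on R0); task-7 alone leaves task-4 blocked (short on R0).
Survivors finish in the order: task-2, task-0, task-5, task-4. Step-by-step check (pool after the aborts first):
  pool = (3, 2, 4)
  run task-2 (needs (1, 0, 0), free (3, 2, 4)); after release of (0, 1, 0) the pool is (3, 3, 4)
  run task-0 (needs (0, 2, 0), free (3, 3, 4)); after release of (1, 0, 2) the pool is (4, 3, 6)
  run task-5 (needs (2, 2, 4), free (4, 3, 6)); after release of (2, 3, 0) the pool is (6, 6, 6)
  run task-4 (needs (6, 2, 3), free (6, 6, 6)); after release of (1, 0, 3) the pool is (7, 6, 9)


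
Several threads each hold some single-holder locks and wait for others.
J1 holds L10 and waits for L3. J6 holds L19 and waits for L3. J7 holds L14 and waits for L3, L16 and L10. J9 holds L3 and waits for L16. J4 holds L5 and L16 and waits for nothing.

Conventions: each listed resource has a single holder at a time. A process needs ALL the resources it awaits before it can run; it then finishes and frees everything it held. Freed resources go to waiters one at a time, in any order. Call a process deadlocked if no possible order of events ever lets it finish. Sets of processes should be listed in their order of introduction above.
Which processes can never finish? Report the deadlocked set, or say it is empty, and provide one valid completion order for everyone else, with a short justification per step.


Nothing here is deadlocked.
Key observation: all waits point, directly or indirectly, at processes that can finish, so nothing is permanently blocked.
A valid finishing order for the others: J4, J9, J1, J6, J7.
Walking it through:
  J4 waits on nothing -> runs at once and releases L5 and L16
  run J9 (all its waits — L16 — are resolved); releases L3
  run J1 (all its waits — L3 — are resolved); releases L10
  run J6 (all its waits — L3 — are resolved); releases L19
  run J7 (all its waits — L3, L16 and L10 — are resolved); releases L14


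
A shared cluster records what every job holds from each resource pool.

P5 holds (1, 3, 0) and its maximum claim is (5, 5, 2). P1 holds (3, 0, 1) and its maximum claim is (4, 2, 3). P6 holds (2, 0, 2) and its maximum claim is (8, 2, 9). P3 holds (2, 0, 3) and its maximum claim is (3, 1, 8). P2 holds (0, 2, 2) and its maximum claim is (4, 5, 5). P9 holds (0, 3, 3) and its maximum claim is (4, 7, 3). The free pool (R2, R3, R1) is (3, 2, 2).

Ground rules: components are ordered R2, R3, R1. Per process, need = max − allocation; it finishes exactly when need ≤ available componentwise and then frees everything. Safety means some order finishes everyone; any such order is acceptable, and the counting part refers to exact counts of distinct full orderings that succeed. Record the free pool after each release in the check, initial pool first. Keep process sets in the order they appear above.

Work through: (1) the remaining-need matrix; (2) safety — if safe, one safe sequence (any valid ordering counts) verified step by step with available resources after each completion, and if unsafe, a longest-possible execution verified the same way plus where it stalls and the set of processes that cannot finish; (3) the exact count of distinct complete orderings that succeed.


(1) Remaining need (order R2, R3, R1):
  P5: (4, 2, 2)
  P1: (1, 2, 2)
  P6: (6, 2, 7)
  P3: (1, 1, 5)
  P2: (4, 3, 3)
  P9: (4, 4, 0)
(2) SAFE, for example via the order P1, P5, P9, P3, P2, P6.
Key observation: P1 is the earliest step where a requested resource binds exactly: need (1, 2, 2), pool (3, 2, 2) at its turn.
Verifying each step:
  pool = (3, 2, 2)
  P1 needs (1, 2, 2) <= (3, 2, 2) -> finishes; pool += (3, 0, 1) = (6, 2, 3)
  P5 needs (4, 2, 2) <= (6, 2, 3) -> finishes; pool += (1, 3, 0) = (7, 5, 3)
  P9 needs (4, 4, 0) <= (7, 5, 3) -> finishes; pool += (0, 3, 3) = (7, 8, 6)
  P3 needs (1, 1, 5) <= (7, 8, 6) -> finishes; pool += (2, 0, 3) = (9, 8, 9)
  P2 needs (4, 3, 3) <= (9, 8, 9) -> finishes; pool += (0, 2, 2) = (9, 10, 11)
  P6 needs (6, 2, 7) <= (9, 10, 11) -> finishes; pool += (2, 0, 2) = (11, 10, 13)
(3) The exact count: 8 of the possible complete orderings are safe sequences.


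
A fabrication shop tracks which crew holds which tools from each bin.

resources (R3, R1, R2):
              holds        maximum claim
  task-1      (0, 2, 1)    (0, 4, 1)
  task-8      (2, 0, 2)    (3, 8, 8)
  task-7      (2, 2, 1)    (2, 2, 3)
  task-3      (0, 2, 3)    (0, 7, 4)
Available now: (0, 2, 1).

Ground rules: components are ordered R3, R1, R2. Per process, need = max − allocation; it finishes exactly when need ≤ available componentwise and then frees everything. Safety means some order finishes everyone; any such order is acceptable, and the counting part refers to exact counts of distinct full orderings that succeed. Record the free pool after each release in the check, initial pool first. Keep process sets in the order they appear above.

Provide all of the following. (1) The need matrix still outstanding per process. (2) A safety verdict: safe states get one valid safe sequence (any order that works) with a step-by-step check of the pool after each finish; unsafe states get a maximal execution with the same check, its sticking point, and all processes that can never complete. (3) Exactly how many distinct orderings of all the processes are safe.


(1) Outstanding need per process (order R3, R1, R2):
  task-1: (0, 2, 0)
  task-8: (1, 8, 6)
  task-7: (0, 0, 2)
  task-3: (0, 5, 1)
(2) SAFE. One safe sequence: task-1, task-7, task-3, task-8.
Key observation: task-1 marks the first exact bind of the order: its need (0, 2, 0) fits the free (0, 2, 1) with zero slack on a requested resource.
Step-by-step check:
  pool = (0, 2, 1)
  task-1 needs (0, 2, 0) <= (0, 2, 1) -> finishes; pool += (0, 2, 1) = (0, 4, 2)
  task-7 needs (0, 0, 2) <= (0, 4, 2) -> finishes; pool += (2, 2, 1) = (2, 6, 3)
  task-3 needs (0, 5, 1) <= (2, 6, 3) -> finishes; pool += (0, 2, 3) = (2, 8, 6)
  task-8 needs (1, 8, 6) <= (2, 8, 6) -> finishes; pool += (2, 0, 2) = (4, 8, 8)
(3) The exact count: 1 of the possible complete orderings is a safe sequence.


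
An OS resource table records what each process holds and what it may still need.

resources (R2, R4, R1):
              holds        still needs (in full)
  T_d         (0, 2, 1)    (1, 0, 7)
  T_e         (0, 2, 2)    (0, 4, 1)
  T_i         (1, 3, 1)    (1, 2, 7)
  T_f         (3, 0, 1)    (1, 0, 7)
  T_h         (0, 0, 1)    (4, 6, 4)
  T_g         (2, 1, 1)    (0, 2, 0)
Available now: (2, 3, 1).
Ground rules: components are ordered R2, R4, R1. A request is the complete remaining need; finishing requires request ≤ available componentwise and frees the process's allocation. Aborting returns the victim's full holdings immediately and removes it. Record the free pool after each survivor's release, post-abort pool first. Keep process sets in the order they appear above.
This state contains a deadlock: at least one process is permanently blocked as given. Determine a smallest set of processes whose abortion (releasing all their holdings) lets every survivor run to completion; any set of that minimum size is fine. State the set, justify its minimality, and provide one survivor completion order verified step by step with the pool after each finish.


Minimum abort set: T_i and T_f.
Key observation: T_d could never have finished before the abort; with (4, 3, 2) returned by T_i and T_f, it fits at step 4.
Minimality, checking each single-abort alternative: T_d alone leaves T_i blocked (short on R1); T_e alone leaves T_d blocked (short on R1); T_i alone leaves T_d blocked (short on R1); T_f alone leaves T_d blocked (short on R1); T_h alone leaves T_d blocked (short on R1); T_g alone leaves T_d blocked (short on R1).
One survivor order: T_e, T_g, T_h, T_d. Check, step by step (post-abort pool first):
  pool = (6, 6, 3)
  run T_e (needs (0, 4, 1), free (6, 6, 3)); after release of (0, 2, 2) the pool is (6, 8, 5)
  run T_g (needs (0, 2, 0), free (6, 8, 5)); after release of (2, 1, 1) the pool is (8, 9, 6)
  run T_h (needs (4, 6, 4), free (8, 9, 6)); after release of (0, 0, 1) the pool is (8, 9, 7)
  run T_d (needs (1, 0, 7), free (8, 9, 7)); after release of (0, 2, 1) the pool is (8, 11, 8)


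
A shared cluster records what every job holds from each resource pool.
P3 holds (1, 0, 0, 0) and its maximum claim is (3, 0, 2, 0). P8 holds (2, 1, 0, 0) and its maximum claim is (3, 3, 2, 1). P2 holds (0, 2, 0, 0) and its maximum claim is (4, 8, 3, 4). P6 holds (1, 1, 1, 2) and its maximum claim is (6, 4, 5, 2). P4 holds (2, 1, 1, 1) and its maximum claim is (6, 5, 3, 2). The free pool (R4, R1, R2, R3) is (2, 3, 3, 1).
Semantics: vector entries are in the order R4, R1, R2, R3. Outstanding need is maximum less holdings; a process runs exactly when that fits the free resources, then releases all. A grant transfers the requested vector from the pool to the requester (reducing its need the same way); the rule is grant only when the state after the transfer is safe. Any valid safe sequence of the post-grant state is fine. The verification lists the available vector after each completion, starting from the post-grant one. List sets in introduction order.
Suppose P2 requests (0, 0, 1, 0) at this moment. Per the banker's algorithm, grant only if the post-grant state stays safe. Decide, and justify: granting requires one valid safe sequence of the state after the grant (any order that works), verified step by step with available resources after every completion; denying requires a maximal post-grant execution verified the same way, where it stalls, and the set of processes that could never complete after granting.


DENY. Granting would leave the state unsafe.
Key observation: after P8, P4, P3 the pool peaks at (7, 5, 3, 2), and each blocked process is short somewhere: P2 on R1, R3; P6 on R2.
Pretend the grant happened; the run P8, P4, P3 goes as far as possible. Check, step by step:
  pool = (2, 3, 2, 1)
  P8: need (1, 2, 2, 1) fits (2, 3, 2, 1); releases (2, 1, 0, 0), pool now (4, 4, 2, 1)
  P4: need (4, 4, 2, 1) fits (4, 4, 2, 1); releases (2, 1, 1, 1), pool now (6, 5, 3, 2)
  P3: need (2, 0, 2, 0) fits (6, 5, 3, 2); releases (1, 0, 0, 0), pool now (7, 5, 3, 2)
  P2 still needs (4, 6, 2, 4) but only (7, 5, 3, 2) is free — short on R1 and R3
  P6 still needs (5, 3, 4, 0) but only (7, 5, 3, 2) is free — short on R2
Post-grant, the permanently blocked set is P2 and P6.


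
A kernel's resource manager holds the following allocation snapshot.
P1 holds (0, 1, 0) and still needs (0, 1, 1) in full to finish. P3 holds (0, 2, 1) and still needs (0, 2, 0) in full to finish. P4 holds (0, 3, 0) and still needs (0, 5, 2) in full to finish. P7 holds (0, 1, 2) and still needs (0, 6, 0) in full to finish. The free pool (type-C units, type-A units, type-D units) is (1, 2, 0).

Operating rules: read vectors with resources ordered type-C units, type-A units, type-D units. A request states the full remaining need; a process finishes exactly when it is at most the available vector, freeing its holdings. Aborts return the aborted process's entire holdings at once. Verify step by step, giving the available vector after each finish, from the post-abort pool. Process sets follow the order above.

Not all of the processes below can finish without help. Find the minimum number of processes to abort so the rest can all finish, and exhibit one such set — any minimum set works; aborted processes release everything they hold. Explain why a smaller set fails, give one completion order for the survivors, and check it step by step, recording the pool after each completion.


Abort P7.
Key observation: no ordering could ever have run P4 before the abort of P7; with (0, 1, 2) back in the pool it fits at step 3.
Minimality: the empty abort set fails — the state is deadlocked as it stands.
Survivors finish in the order: P1, P3, P4. Step-by-step check (pool after the aborts first):
  pool = (1, 3, 2)
  P1: need (0, 1, 1) fits (1, 3, 2); releases (0, 1, 0), pool now (1, 4, 2)
  P3: need (0, 2, 0) fits (1, 4, 2); releases (0, 2, 1), pool now (1, 6, 3)
  P4: need (0, 5, 2) fits (1, 6, 3); releases (0, 3, 0), pool now (1, 9, 3)


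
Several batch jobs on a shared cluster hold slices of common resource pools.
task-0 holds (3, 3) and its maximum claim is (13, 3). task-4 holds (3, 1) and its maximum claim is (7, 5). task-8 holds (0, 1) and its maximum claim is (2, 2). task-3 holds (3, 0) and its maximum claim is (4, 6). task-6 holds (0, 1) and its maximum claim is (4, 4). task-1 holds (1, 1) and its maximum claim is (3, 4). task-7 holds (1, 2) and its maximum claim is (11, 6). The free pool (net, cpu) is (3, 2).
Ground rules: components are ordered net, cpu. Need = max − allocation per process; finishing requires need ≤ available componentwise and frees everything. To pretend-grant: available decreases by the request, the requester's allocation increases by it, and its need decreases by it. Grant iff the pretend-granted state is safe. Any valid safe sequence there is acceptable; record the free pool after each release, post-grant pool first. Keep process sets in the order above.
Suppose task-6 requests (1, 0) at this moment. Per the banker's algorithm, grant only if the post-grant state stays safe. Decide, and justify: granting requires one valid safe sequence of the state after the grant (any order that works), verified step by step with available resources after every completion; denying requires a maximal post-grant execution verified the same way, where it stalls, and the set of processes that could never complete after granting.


GRANT: granting preserves safety; a valid post-grant sequence is task-8, task-1, task-6, task-4, task-3, task-0, task-7.
Key observation: (2, 2) free after granting still covers task-8 first, and each release covers the next.
Step-by-step check of the post-grant state:
  pool = (2, 2)
  run task-8 (needs (2, 1), free (2, 2)); after release of (0, 1) the pool is (2, 3)
  run task-1 (needs (2, 3), free (2, 3)); after release of (1, 1) the pool is (3, 4)
  run task-6 (needs (3, 3), free (3, 4)); after release of (1, 1) the pool is (4, 5)
  run task-4 (needs (4, 4), free (4, 5)); after release of (3, 1) the pool is (7, 6)
  run task-3 (needs (1, 6), free (7, 6)); after release of (3, 0) the pool is (10, 6)
  run task-0 (needs (10, 0), free (10, 6)); after release of (3, 3) the pool is (13, 9)
  run task-7 (needs (10, 4), free (13, 9)); after release of (1, 2) the pool is (14, 11)


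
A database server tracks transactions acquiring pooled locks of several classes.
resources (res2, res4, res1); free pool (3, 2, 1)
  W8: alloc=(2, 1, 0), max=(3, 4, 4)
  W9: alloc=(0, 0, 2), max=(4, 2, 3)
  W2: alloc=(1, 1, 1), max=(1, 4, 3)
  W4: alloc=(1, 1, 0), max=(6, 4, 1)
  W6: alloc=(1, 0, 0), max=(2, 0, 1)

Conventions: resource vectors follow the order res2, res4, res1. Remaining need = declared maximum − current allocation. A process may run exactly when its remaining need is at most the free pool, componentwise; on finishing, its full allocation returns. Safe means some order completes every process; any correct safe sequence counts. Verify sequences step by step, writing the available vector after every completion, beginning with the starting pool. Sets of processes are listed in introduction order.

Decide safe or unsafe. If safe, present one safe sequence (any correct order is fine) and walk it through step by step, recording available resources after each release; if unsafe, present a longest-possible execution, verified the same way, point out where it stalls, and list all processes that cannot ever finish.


UNSAFE.
Key observation: no order helps: past W6, W9, the free pool tops out at (4, 2, 3), below what each blocked process needs in res4.
Going as far as possible: W6, W9; after that, nothing fits. Verifying each step:
  pool = (3, 2, 1)
  W6 needs (1, 0, 1) <= (3, 2, 1) -> finishes; pool += (1, 0, 0) = (4, 2, 1)
  W9 needs (4, 2, 1) <= (4, 2, 1) -> finishes; pool += (0, 0, 2) = (4, 2, 3)
  W8 cannot run: need (1, 3, 4) vs free (4, 2, 3) (insufficient res4 and res1)
  W2 cannot run: need (0, 3, 2) vs free (4, 2, 3) (insufficient res4)
  W4 cannot run: need (5, 3, 1) vs free (4, 2, 3) (insufficient res2 and res4)
Never able to finish: W8, W2 and W4.
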